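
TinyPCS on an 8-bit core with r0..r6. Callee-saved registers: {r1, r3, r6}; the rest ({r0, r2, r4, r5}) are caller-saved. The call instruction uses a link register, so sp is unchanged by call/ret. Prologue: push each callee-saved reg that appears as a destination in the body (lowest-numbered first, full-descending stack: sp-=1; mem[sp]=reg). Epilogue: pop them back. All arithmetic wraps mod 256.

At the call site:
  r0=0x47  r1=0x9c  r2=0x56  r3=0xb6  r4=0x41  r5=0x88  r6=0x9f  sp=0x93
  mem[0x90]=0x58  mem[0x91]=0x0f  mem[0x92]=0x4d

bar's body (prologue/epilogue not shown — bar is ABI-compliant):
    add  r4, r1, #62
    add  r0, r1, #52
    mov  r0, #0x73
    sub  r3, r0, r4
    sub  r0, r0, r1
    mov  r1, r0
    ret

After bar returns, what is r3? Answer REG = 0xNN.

prologue: push r1 -> mem[0x92]=0x9c, sp=0x92
prologue: push r3 -> mem[0x91]=0xb6, sp=0x91
body[0] add  r4, r1, #62 -> r4=0xda
body[1] add  r0, r1, #52 -> r0=0xd0
body[2] mov  r0, #0x73 -> r0=0x73
body[3] sub  r3, r0, r4 -> r3=0x99
body[4] sub  r0, r0, r1 -> r0=0xd7
body[5] mov  r1, r0 -> r1=0xd7
epilogue: pop r3=0xb6, sp=0x92
epilogue: pop r1=0x9c, sp=0x93
r3 is callee-saved -> restored

REG = 0xb6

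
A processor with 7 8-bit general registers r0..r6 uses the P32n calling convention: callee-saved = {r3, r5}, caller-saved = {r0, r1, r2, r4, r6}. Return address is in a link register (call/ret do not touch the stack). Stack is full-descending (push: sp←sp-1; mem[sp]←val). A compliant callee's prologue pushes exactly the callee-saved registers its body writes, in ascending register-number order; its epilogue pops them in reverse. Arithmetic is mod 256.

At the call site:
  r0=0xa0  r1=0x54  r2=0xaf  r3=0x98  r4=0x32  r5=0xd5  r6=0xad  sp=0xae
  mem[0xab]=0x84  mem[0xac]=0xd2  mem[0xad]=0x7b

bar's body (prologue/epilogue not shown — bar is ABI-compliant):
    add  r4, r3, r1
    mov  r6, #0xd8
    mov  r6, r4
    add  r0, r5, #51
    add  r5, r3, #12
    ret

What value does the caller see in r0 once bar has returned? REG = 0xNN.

prologue: push r5 -> mem[0xad]=0xd5, sp=0xad
body[0] add  r4, r3, r1 -> r4=0xec
body[1] mov  r6, #0xd8 -> r6=0xd8
body[2] mov  r6, r4 -> r6=0xec
body[3] add  r0, r5, #51 -> r0=0x08
body[4] add  r5, r3, #12 -> r5=0xa4
epilogue: pop r5=0xd5, sp=0xae
r0 is caller-saved -> body value

REG = 0x08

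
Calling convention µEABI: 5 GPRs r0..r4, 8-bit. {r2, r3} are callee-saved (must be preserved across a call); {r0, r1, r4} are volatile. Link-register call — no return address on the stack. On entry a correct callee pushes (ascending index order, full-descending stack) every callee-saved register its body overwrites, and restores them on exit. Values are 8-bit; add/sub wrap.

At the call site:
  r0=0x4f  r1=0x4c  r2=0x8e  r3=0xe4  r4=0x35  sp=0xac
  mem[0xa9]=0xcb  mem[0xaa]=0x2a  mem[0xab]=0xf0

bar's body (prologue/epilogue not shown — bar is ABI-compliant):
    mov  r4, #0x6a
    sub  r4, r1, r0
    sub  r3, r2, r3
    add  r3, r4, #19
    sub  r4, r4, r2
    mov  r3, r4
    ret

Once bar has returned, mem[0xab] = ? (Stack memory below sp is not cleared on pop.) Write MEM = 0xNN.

MEM = 0xe4

prologue: push r3 -> mem[0xab]=0xe4, sp=0xab
body[0] mov  r4, #0x6a -> r4=0x6a
body[1] sub  r4, r1, r0 -> r4=0xfd
body[2] sub  r3, r2, r3 -> r3=0xaa
body[3] add  r3, r4, #19 -> r3=0x10
body[4] sub  r4, r4, r2 -> r4=0x6f
body[5] mov  r3, r4 -> r3=0x6f
epilogue: pop r3=0xe4, sp=0xac
prologue pushed ['r3'] at ['0xab']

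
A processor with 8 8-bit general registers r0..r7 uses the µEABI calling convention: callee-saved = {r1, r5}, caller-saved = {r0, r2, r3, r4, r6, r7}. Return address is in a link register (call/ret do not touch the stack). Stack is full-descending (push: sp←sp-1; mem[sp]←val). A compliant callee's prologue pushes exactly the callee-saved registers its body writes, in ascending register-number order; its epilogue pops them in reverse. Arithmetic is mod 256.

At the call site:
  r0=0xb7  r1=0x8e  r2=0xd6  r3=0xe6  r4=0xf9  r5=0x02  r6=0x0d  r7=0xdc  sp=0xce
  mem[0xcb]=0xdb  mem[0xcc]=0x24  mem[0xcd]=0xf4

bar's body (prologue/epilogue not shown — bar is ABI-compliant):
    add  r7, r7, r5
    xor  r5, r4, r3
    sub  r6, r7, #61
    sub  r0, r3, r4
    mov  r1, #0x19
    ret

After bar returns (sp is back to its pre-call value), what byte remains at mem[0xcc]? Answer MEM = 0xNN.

MEM = 0x02

prologue: push r1 -> mem[0xcd]=0x8e, sp=0xcd
prologue: push r5 -> mem[0xcc]=0x02, sp=0xcc
body[0] add  r7, r7, r5 -> r7=0xde
body[1] xor  r5, r4, r3 -> r5=0x1f
body[2] sub  r6, r7, #61 -> r6=0xa1
body[3] sub  r0, r3, r4 -> r0=0xed
body[4] mov  r1, #0x19 -> r1=0x19
epilogue: pop r5=0x02, sp=0xcd
epilogue: pop r1=0x8e, sp=0xce
prologue pushed ['r1', 'r5'] at ['0xcd', '0xcc']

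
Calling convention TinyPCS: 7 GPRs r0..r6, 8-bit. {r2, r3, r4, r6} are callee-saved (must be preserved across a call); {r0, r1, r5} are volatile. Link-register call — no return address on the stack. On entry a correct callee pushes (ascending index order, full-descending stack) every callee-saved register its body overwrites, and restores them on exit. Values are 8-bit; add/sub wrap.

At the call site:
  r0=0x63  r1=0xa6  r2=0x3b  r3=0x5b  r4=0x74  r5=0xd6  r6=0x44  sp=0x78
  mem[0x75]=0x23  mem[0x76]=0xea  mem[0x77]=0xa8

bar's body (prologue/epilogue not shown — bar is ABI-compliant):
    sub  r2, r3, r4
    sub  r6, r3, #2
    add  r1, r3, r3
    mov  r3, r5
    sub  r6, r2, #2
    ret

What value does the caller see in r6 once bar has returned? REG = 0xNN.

prologue: push r2 -> mem[0x77]=0x3b, sp=0x77
prologue: push r3 -> mem[0x76]=0x5b, sp=0x76
prologue: push r6 -> mem[0x75]=0x44, sp=0x75
body[0] sub  r2, r3, r4 -> r2=0xe7
body[1] sub  r6, r3, #2 -> r6=0x59
body[2] add  r1, r3, r3 -> r1=0xb6
body[3] mov  r3, r5 -> r3=0xd6
body[4] sub  r6, r2, #2 -> r6=0xe5
epilogue: pop r6=0x44, sp=0x76
epilogue: pop r3=0x5b, sp=0x77
epilogue: pop r2=0x3b, sp=0x78
r6 is callee-saved -> restored

REG = 0x44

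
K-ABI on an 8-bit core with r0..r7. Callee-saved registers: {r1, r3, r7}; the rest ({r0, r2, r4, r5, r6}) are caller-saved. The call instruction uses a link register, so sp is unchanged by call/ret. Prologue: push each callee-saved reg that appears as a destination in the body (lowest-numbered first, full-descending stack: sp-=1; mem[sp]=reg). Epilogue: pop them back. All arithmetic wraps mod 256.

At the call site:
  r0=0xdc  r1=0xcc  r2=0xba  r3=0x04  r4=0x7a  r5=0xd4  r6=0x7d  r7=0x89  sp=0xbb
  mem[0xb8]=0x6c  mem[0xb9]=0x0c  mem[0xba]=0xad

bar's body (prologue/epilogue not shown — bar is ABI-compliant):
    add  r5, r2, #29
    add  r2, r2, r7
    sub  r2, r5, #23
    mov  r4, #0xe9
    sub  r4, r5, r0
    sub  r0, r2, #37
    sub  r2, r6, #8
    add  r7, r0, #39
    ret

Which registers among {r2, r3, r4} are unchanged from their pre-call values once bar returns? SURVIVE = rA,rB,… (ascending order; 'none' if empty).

SURVIVE = r3

prologue: push r7 -> mem[0xba]=0x89, sp=0xba
body[0] add  r5, r2, #29 -> r5=0xd7
body[1] add  r2, r2, r7 -> r2=0x43
body[2] sub  r2, r5, #23 -> r2=0xc0
body[3] mov  r4, #0xe9 -> r4=0xe9
body[4] sub  r4, r5, r0 -> r4=0xfb
body[5] sub  r0, r2, #37 -> r0=0x9b
body[6] sub  r2, r6, #8 -> r2=0x75
body[7] add  r7, r0, #39 -> r7=0xc2
epilogue: pop r7=0x89, sp=0xbb
r2: caller-saved, written=True
r3: callee-saved, written=False
r4: caller-saved, written=True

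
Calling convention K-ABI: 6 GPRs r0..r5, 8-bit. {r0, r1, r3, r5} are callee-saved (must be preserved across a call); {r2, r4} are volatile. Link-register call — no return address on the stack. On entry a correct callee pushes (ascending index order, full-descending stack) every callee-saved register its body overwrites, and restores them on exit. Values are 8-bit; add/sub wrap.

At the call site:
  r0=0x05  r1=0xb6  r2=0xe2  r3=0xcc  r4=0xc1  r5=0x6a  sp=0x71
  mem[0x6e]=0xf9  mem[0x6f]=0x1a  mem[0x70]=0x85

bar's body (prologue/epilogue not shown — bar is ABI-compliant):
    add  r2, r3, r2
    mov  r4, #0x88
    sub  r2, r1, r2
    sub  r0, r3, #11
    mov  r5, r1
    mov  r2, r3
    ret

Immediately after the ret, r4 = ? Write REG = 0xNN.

REG = 0x88

prologue: push r0 -> mem[0x70]=0x05, sp=0x70
prologue: push r5 -> mem[0x6f]=0x6a, sp=0x6f
body[0] add  r2, r3, r2 -> r2=0xae
body[1] mov  r4, #0x88 -> r4=0x88
body[2] sub  r2, r1, r2 -> r2=0x08
body[3] sub  r0, r3, #11 -> r0=0xc1
body[4] mov  r5, r1 -> r5=0xb6
body[5] mov  r2, r3 -> r2=0xcc
epilogue: pop r5=0x6a, sp=0x70
epilogue: pop r0=0x05, sp=0x71
r4 is caller-saved -> body value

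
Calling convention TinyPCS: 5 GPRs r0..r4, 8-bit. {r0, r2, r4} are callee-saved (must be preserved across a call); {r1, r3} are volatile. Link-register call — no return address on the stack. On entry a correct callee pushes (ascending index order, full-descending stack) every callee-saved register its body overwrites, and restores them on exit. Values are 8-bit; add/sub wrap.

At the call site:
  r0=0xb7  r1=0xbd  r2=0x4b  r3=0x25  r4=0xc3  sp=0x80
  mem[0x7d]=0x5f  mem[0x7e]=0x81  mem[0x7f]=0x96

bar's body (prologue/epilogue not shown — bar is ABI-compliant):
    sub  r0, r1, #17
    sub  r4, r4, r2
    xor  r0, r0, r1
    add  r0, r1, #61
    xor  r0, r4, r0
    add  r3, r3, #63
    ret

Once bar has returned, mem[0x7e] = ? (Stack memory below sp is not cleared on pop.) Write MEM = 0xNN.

prologue: push r0 -> mem[0x7f]=0xb7, sp=0x7f
prologue: push r4 -> mem[0x7e]=0xc3, sp=0x7e
body[0] sub  r0, r1, #17 -> r0=0xac
body[1] sub  r4, r4, r2 -> r4=0x78
body[2] xor  r0, r0, r1 -> r0=0x11
body[3] add  r0, r1, #61 -> r0=0xfa
body[4] xor  r0, r4, r0 -> r0=0x82
body[5] add  r3, r3, #63 -> r3=0x64
epilogue: pop r4=0xc3, sp=0x7f
epilogue: pop r0=0xb7, sp=0x80
prologue pushed ['r0', 'r4'] at ['0x7f', '0x7e']

MEM = 0xc3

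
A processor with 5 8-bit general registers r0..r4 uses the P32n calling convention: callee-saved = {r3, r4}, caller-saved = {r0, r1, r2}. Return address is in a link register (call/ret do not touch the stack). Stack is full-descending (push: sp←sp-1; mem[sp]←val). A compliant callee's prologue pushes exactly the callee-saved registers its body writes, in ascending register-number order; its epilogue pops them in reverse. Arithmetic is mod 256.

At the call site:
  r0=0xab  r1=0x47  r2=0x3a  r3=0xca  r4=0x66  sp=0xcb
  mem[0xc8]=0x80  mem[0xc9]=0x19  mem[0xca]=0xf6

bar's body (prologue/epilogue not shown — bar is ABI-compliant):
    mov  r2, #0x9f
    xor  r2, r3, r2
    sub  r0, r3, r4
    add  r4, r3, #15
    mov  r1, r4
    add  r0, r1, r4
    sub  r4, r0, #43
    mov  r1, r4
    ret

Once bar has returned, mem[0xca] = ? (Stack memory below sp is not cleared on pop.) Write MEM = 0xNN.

MEM = 0x66

prologue: push r4 → mem[0xca]=0x66, sp=0xca
body[0] mov  r2, #0x9f → r2=0x9f
body[1] xor  r2, r3, r2 → r2=0x55
body[2] sub  r0, r3, r4 → r0=0x64
body[3] add  r4, r3, #15 → r4=0xd9
body[4] mov  r1, r4 → r1=0xd9
body[5] add  r0, r1, r4 → r0=0xb2
body[6] sub  r4, r0, #43 → r4=0x87
body[7] mov  r1, r4 → r1=0x87
epilogue: pop r4=0x66, sp=0xcb
prologue pushed ['r4'] at ['0xca']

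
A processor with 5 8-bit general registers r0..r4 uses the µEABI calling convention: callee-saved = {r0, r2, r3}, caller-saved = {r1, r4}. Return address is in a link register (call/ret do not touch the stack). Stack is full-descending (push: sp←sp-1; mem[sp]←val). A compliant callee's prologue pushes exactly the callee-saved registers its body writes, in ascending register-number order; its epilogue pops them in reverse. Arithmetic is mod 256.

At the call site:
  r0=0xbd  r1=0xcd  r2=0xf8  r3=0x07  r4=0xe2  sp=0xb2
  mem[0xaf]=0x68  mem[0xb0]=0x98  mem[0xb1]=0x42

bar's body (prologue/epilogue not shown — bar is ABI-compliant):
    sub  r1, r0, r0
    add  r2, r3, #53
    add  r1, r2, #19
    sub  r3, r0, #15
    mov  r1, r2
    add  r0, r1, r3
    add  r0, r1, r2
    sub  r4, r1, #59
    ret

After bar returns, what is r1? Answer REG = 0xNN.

prologue: push r0 → mem[0xb1]=0xbd, sp=0xb1
prologue: push r2 → mem[0xb0]=0xf8, sp=0xb0
prologue: push r3 → mem[0xaf]=0x07, sp=0xaf
body[0] sub  r1, r0, r0 → r1=0x00
body[1] add  r2, r3, #53 → r2=0x3c
body[2] add  r1, r2, #19 → r1=0x4f
body[3] sub  r3, r0, #15 → r3=0xae
body[4] mov  r1, r2 → r1=0x3c
body[5] add  r0, r1, r3 → r0=0xea
body[6] add  r0, r1, r2 → r0=0x78
body[7] sub  r4, r1, #59 → r4=0x01
epilogue: pop r3=0x07, sp=0xb0
epilogue: pop r2=0xf8, sp=0xb1
epilogue: pop r0=0xbd, sp=0xb2
r1 is caller-saved → body value

REG = 0x3c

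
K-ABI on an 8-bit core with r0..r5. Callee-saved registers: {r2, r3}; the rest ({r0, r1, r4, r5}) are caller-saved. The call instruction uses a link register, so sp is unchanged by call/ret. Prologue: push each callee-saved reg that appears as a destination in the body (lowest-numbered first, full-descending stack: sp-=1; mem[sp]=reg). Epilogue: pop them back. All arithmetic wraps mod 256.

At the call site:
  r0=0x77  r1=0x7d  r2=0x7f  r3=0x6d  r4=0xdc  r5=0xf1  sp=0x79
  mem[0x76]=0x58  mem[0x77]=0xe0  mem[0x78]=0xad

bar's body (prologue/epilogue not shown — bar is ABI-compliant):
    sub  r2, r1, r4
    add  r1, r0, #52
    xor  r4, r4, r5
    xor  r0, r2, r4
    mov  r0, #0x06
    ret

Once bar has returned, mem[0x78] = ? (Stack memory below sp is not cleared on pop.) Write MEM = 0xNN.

MEM = 0x7f

prologue: push r2 -> mem[0x78]=0x7f, sp=0x78
body[0] sub  r2, r1, r4 -> r2=0xa1
body[1] add  r1, r0, #52 -> r1=0xab
body[2] xor  r4, r4, r5 -> r4=0x2d
body[3] xor  r0, r2, r4 -> r0=0x8c
body[4] mov  r0, #0x06 -> r0=0x06
epilogue: pop r2=0x7f, sp=0x79
prologue pushed ['r2'] at ['0x78']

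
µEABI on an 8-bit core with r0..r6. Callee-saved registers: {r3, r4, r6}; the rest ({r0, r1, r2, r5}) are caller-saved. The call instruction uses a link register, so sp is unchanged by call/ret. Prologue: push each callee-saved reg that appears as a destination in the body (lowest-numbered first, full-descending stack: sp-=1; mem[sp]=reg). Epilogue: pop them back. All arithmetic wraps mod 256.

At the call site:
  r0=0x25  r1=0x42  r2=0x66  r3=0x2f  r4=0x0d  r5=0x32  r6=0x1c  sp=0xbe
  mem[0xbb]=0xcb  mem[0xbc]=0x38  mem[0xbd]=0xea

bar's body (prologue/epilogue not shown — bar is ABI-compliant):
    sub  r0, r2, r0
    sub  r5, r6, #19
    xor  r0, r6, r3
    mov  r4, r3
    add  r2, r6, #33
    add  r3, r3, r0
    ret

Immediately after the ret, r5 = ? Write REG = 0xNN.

prologue: push r3 -> mem[0xbd]=0x2f, sp=0xbd
prologue: push r4 -> mem[0xbc]=0x0d, sp=0xbc
body[0] sub  r0, r2, r0 -> r0=0x41
body[1] sub  r5, r6, #19 -> r5=0x09
body[2] xor  r0, r6, r3 -> r0=0x33
body[3] mov  r4, r3 -> r4=0x2f
body[4] add  r2, r6, #33 -> r2=0x3d
body[5] add  r3, r3, r0 -> r3=0x62
epilogue: pop r4=0x0d, sp=0xbd
epilogue: pop r3=0x2f, sp=0xbe
r5 is caller-saved -> body value

REG = 0x09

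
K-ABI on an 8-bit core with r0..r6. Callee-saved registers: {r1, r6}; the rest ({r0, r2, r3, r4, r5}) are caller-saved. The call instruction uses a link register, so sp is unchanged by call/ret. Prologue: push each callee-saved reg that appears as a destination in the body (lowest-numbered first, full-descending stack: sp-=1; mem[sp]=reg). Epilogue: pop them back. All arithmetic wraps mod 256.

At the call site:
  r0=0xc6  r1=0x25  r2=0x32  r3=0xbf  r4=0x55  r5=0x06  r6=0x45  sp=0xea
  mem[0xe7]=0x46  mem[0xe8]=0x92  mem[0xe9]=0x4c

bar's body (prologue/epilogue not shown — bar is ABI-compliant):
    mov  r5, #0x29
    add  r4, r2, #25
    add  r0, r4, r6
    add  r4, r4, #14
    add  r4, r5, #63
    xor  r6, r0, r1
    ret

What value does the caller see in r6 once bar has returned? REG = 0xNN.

REG = 0x45

prologue: push r6 -> mem[0xe9]=0x45, sp=0xe9
body[0] mov  r5, #0x29 -> r5=0x29
body[1] add  r4, r2, #25 -> r4=0x4b
body[2] add  r0, r4, r6 -> r0=0x90
body[3] add  r4, r4, #14 -> r4=0x59
body[4] add  r4, r5, #63 -> r4=0x68
body[5] xor  r6, r0, r1 -> r6=0xb5
epilogue: pop r6=0x45, sp=0xea
r6 is callee-saved -> restored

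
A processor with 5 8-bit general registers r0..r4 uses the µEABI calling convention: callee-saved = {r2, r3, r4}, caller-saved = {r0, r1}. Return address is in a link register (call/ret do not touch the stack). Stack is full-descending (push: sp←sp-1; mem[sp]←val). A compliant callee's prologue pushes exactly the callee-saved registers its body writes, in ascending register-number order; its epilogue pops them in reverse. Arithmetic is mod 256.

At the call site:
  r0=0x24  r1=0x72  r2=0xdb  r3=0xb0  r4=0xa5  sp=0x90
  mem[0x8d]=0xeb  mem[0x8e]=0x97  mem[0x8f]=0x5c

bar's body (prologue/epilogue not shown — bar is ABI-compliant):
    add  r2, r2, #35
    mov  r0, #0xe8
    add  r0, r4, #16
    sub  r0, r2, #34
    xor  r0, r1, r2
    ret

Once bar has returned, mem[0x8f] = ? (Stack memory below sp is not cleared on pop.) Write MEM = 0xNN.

prologue: push r2 -> mem[0x8f]=0xdb, sp=0x8f
body[0] add  r2, r2, #35 -> r2=0xfe
body[1] mov  r0, #0xe8 -> r0=0xe8
body[2] add  r0, r4, #16 -> r0=0xb5
body[3] sub  r0, r2, #34 -> r0=0xdc
body[4] xor  r0, r1, r2 -> r0=0x8c
epilogue: pop r2=0xdb, sp=0x90
prologue pushed ['r2'] at ['0x8f']

MEM = 0xdb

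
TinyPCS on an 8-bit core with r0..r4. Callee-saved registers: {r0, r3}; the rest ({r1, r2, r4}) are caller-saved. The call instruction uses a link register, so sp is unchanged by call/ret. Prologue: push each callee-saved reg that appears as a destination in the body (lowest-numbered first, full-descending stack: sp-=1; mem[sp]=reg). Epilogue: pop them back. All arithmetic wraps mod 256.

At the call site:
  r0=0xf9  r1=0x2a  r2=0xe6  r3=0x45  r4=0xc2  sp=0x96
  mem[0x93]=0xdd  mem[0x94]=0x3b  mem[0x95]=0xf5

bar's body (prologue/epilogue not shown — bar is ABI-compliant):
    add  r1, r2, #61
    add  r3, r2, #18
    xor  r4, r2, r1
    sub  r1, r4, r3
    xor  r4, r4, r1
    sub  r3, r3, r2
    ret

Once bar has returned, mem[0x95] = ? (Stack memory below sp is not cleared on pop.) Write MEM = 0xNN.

prologue: push r3 → mem[0x95]=0x45, sp=0x95
body[0] add  r1, r2, #61 → r1=0x23
body[1] add  r3, r2, #18 → r3=0xf8
body[2] xor  r4, r2, r1 → r4=0xc5
body[3] sub  r1, r4, r3 → r1=0xcd
body[4] xor  r4, r4, r1 → r4=0x08
body[5] sub  r3, r3, r2 → r3=0x12
epilogue: pop r3=0x45, sp=0x96
prologue pushed ['r3'] at ['0x95']

MEM = 0x45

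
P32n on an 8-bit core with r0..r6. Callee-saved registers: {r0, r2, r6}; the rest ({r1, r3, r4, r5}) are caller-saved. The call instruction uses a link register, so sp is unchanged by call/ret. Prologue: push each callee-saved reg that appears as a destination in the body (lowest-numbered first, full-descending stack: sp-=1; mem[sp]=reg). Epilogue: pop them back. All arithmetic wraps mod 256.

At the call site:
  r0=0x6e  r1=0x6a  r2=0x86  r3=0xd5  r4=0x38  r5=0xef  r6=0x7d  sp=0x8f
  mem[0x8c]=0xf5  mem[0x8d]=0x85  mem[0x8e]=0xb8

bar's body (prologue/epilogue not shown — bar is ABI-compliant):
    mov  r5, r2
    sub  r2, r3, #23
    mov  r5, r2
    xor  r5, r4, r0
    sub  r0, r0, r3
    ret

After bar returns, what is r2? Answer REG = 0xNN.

REG = 0x86

prologue: push r0 -> mem[0x8e]=0x6e, sp=0x8e
prologue: push r2 -> mem[0x8d]=0x86, sp=0x8d
body[0] mov  r5, r2 -> r5=0x86
body[1] sub  r2, r3, #23 -> r2=0xbe
body[2] mov  r5, r2 -> r5=0xbe
body[3] xor  r5, r4, r0 -> r5=0x56
body[4] sub  r0, r0, r3 -> r0=0x99
epilogue: pop r2=0x86, sp=0x8e
epilogue: pop r0=0x6e, sp=0x8f
r2 is callee-saved -> restored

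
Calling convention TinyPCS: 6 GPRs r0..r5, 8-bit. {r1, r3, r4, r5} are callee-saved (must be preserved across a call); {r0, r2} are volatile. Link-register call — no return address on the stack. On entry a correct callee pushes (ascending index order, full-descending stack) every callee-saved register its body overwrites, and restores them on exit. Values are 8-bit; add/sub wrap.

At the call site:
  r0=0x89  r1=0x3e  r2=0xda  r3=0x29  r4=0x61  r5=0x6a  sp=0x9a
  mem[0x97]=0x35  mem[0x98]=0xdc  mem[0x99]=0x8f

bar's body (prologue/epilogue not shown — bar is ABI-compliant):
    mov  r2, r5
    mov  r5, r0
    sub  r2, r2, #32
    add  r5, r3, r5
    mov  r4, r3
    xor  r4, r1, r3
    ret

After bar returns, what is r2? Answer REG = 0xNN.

REG = 0x4a

prologue: push r4 -> mem[0x99]=0x61, sp=0x99
prologue: push r5 -> mem[0x98]=0x6a, sp=0x98
body[0] mov  r2, r5 -> r2=0x6a
body[1] mov  r5, r0 -> r5=0x89
body[2] sub  r2, r2, #32 -> r2=0x4a
body[3] add  r5, r3, r5 -> r5=0xb2
body[4] mov  r4, r3 -> r4=0x29
body[5] xor  r4, r1, r3 -> r4=0x17
epilogue: pop r5=0x6a, sp=0x99
epilogue: pop r4=0x61, sp=0x9a
r2 is caller-saved -> body value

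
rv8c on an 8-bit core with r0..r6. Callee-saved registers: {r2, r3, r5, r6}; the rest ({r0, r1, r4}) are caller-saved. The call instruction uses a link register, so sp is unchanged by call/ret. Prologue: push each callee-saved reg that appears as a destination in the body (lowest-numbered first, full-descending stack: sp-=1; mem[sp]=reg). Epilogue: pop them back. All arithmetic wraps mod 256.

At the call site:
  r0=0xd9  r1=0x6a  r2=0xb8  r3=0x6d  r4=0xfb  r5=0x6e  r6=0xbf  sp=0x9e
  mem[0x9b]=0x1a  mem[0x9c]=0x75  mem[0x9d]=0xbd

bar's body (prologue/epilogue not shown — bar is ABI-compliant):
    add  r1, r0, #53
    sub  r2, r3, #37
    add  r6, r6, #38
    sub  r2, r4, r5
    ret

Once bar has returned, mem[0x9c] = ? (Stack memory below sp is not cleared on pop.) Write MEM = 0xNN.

prologue: push r2 → mem[0x9d]=0xb8, sp=0x9d
prologue: push r6 → mem[0x9c]=0xbf, sp=0x9c
body[0] add  r1, r0, #53 → r1=0x0e
body[1] sub  r2, r3, #37 → r2=0x48
body[2] add  r6, r6, #38 → r6=0xe5
body[3] sub  r2, r4, r5 → r2=0x8d
epilogue: pop r6=0xbf, sp=0x9d
epilogue: pop r2=0xb8, sp=0x9e
prologue pushed ['r2', 'r6'] at ['0x9d', '0x9c']

MEM = 0xbf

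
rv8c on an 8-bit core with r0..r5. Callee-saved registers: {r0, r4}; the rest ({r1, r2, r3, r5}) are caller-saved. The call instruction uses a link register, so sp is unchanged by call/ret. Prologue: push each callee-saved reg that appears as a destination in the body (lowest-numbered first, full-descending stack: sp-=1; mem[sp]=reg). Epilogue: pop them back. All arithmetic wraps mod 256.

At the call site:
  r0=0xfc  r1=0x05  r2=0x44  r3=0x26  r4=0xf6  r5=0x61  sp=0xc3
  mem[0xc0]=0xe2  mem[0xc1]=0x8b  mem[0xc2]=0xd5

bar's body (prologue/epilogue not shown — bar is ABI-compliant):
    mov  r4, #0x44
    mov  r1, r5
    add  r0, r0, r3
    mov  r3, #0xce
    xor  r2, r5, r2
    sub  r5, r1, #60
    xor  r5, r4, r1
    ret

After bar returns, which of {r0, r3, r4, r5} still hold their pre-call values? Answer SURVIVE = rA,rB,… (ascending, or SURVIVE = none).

SURVIVE = r0,r4

prologue: push r0 → mem[0xc2]=0xfc, sp=0xc2
prologue: push r4 → mem[0xc1]=0xf6, sp=0xc1
body[0] mov  r4, #0x44 → r4=0x44
body[1] mov  r1, r5 → r1=0x61
body[2] add  r0, r0, r3 → r0=0x22
body[3] mov  r3, #0xce → r3=0xce
body[4] xor  r2, r5, r2 → r2=0x25
body[5] sub  r5, r1, #60 → r5=0x25
body[6] xor  r5, r4, r1 → r5=0x25
epilogue: pop r4=0xf6, sp=0xc2
epilogue: pop r0=0xfc, sp=0xc3
r0: callee-saved, written=True
r3: caller-saved, written=True
r4: callee-saved, written=True
r5: caller-saved, written=True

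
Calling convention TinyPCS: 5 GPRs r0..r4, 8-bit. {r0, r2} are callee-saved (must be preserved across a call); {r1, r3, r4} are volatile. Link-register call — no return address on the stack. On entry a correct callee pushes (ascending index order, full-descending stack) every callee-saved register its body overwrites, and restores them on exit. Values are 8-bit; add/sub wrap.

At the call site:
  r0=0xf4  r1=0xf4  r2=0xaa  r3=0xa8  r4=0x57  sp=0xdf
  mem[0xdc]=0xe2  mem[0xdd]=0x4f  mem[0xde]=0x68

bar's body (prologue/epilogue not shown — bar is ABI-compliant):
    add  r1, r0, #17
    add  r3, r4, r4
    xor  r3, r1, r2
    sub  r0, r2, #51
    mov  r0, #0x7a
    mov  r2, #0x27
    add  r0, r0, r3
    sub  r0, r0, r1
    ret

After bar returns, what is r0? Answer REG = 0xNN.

REG = 0xf4

prologue: push r0 -> mem[0xde]=0xf4, sp=0xde
prologue: push r2 -> mem[0xdd]=0xaa, sp=0xdd
body[0] add  r1, r0, #17 -> r1=0x05
body[1] add  r3, r4, r4 -> r3=0xae
body[2] xor  r3, r1, r2 -> r3=0xaf
body[3] sub  r0, r2, #51 -> r0=0x77
body[4] mov  r0, #0x7a -> r0=0x7a
body[5] mov  r2, #0x27 -> r2=0x27
body[6] add  r0, r0, r3 -> r0=0x29
body[7] sub  r0, r0, r1 -> r0=0x24
epilogue: pop r2=0xaa, sp=0xde
epilogue: pop r0=0xf4, sp=0xdf
r0 is callee-saved -> restored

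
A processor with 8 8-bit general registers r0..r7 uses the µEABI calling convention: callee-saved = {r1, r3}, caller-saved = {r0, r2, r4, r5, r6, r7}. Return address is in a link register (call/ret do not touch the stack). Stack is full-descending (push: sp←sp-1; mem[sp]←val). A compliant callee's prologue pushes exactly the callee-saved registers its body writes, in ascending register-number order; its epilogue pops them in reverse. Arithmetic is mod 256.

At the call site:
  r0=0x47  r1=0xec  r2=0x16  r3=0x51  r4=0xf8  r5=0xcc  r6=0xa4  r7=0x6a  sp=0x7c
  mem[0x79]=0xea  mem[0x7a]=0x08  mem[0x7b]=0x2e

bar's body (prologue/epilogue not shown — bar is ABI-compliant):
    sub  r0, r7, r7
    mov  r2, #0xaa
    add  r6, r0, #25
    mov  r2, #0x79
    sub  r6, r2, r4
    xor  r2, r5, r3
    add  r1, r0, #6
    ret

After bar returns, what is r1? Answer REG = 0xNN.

REG = 0xec

prologue: push r1 → mem[0x7b]=0xec, sp=0x7b
body[0] sub  r0, r7, r7 → r0=0x00
body[1] mov  r2, #0xaa → r2=0xaa
body[2] add  r6, r0, #25 → r6=0x19
body[3] mov  r2, #0x79 → r2=0x79
body[4] sub  r6, r2, r4 → r6=0x81
body[5] xor  r2, r5, r3 → r2=0x9d
body[6] add  r1, r0, #6 → r1=0x06
epilogue: pop r1=0xec, sp=0x7c
r1 is callee-saved → restored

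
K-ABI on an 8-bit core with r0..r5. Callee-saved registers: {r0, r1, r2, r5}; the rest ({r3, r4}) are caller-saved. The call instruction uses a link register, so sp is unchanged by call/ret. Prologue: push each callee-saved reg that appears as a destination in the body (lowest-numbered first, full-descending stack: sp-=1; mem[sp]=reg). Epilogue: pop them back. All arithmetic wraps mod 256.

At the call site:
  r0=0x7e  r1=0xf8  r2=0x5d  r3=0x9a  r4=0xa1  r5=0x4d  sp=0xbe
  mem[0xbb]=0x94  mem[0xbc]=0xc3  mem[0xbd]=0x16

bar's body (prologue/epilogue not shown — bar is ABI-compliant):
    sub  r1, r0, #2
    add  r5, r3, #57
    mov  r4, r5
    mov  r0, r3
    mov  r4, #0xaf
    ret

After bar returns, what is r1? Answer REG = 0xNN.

prologue: push r0 → mem[0xbd]=0x7e, sp=0xbd
prologue: push r1 → mem[0xbc]=0xf8, sp=0xbc
prologue: push r5 → mem[0xbb]=0x4d, sp=0xbb
body[0] sub  r1, r0, #2 → r1=0x7c
body[1] add  r5, r3, #57 → r5=0xd3
body[2] mov  r4, r5 → r4=0xd3
body[3] mov  r0, r3 → r0=0x9a
body[4] mov  r4, #0xaf → r4=0xaf
epilogue: pop r5=0x4d, sp=0xbc
epilogue: pop r1=0xf8, sp=0xbd
epilogue: pop r0=0x7e, sp=0xbe
r1 is callee-saved → restored

REG = 0xf8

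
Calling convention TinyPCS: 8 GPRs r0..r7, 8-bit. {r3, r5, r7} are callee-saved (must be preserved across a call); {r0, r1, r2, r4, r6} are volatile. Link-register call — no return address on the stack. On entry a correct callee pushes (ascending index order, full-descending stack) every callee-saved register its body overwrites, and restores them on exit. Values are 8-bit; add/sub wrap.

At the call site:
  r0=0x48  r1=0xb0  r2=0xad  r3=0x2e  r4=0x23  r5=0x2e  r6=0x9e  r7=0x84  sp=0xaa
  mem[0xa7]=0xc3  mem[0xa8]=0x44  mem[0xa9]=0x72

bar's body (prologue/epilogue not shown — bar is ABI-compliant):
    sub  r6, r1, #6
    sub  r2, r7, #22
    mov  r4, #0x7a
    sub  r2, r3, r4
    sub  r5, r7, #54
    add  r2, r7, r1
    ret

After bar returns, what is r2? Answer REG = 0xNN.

REG = 0x34

prologue: push r5 -> mem[0xa9]=0x2e, sp=0xa9
body[0] sub  r6, r1, #6 -> r6=0xaa
body[1] sub  r2, r7, #22 -> r2=0x6e
body[2] mov  r4, #0x7a -> r4=0x7a
body[3] sub  r2, r3, r4 -> r2=0xb4
body[4] sub  r5, r7, #54 -> r5=0x4e
body[5] add  r2, r7, r1 -> r2=0x34
epilogue: pop r5=0x2e, sp=0xaa
r2 is caller-saved -> body value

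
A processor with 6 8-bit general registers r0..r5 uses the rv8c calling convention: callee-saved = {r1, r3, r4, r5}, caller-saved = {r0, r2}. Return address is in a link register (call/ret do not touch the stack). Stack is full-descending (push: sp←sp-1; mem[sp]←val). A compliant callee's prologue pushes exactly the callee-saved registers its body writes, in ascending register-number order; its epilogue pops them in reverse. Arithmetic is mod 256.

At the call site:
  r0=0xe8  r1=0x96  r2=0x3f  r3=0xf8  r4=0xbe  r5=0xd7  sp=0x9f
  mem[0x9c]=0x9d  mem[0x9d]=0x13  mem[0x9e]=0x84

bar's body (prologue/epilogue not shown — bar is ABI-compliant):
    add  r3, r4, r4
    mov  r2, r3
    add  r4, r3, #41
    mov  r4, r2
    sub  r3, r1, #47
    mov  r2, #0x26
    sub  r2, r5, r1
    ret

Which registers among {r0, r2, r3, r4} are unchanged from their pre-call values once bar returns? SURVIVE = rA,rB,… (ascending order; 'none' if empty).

SURVIVE = r0,r3,r4

prologue: push r3 -> mem[0x9e]=0xf8, sp=0x9e
prologue: push r4 -> mem[0x9d]=0xbe, sp=0x9d
body[0] add  r3, r4, r4 -> r3=0x7c
body[1] mov  r2, r3 -> r2=0x7c
body[2] add  r4, r3, #41 -> r4=0xa5
body[3] mov  r4, r2 -> r4=0x7c
body[4] sub  r3, r1, #47 -> r3=0x67
body[5] mov  r2, #0x26 -> r2=0x26
body[6] sub  r2, r5, r1 -> r2=0x41
epilogue: pop r4=0xbe, sp=0x9e
epilogue: pop r3=0xf8, sp=0x9f
r0: caller-saved, written=False
r2: caller-saved, written=True
r3: callee-saved, written=True
r4: callee-saved, written=True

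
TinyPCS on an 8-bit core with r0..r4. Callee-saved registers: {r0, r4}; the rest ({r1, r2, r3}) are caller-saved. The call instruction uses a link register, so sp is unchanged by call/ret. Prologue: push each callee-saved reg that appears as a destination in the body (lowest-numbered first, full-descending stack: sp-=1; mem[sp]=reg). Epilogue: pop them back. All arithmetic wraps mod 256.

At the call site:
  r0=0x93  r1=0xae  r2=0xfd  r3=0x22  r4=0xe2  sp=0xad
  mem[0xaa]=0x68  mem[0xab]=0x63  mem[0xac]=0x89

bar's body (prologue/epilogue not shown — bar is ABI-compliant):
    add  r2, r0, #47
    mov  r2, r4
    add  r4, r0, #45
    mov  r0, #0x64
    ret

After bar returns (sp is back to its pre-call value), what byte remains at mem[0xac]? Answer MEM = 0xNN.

prologue: push r0 → mem[0xac]=0x93, sp=0xac
prologue: push r4 → mem[0xab]=0xe2, sp=0xab
body[0] add  r2, r0, #47 → r2=0xc2
body[1] mov  r2, r4 → r2=0xe2
body[2] add  r4, r0, #45 → r4=0xc0
body[3] mov  r0, #0x64 → r0=0x64
epilogue: pop r4=0xe2, sp=0xac
epilogue: pop r0=0x93, sp=0xad
prologue pushed ['r0', 'r4'] at ['0xac', '0xab']

MEM = 0x93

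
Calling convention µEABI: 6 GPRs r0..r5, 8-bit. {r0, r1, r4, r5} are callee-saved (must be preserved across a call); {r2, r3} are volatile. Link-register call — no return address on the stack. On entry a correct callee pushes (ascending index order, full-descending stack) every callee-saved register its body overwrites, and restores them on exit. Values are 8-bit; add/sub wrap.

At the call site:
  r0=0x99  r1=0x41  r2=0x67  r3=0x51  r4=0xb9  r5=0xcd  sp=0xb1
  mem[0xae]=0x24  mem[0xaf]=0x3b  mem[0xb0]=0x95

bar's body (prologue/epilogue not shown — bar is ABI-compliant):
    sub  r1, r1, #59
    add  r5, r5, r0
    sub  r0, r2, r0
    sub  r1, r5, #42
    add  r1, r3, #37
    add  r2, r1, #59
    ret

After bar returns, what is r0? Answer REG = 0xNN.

REG = 0x99

prologue: push r0 -> mem[0xb0]=0x99, sp=0xb0
prologue: push r1 -> mem[0xaf]=0x41, sp=0xaf
prologue: push r5 -> mem[0xae]=0xcd, sp=0xae
body[0] sub  r1, r1, #59 -> r1=0x06
body[1] add  r5, r5, r0 -> r5=0x66
body[2] sub  r0, r2, r0 -> r0=0xce
body[3] sub  r1, r5, #42 -> r1=0x3c
body[4] add  r1, r3, #37 -> r1=0x76
body[5] add  r2, r1, #59 -> r2=0xb1
epilogue: pop r5=0xcd, sp=0xaf
epilogue: pop r1=0x41, sp=0xb0
epilogue: pop r0=0x99, sp=0xb1
r0 is callee-saved -> restored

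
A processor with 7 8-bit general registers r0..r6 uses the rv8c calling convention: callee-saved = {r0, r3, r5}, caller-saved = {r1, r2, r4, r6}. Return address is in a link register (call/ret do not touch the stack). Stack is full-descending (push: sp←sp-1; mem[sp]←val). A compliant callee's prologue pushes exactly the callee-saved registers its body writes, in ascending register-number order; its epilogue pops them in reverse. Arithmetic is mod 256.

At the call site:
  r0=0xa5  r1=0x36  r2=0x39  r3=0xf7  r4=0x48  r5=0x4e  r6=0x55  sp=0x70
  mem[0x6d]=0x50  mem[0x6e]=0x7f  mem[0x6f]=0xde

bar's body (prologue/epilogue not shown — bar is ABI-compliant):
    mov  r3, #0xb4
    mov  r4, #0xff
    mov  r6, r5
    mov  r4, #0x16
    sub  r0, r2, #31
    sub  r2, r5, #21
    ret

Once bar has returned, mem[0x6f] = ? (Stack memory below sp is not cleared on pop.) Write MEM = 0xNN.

MEM = 0xa5

prologue: push r0 -> mem[0x6f]=0xa5, sp=0x6f
prologue: push r3 -> mem[0x6e]=0xf7, sp=0x6e
body[0] mov  r3, #0xb4 -> r3=0xb4
body[1] mov  r4, #0xff -> r4=0xff
body[2] mov  r6, r5 -> r6=0x4e
body[3] mov  r4, #0x16 -> r4=0x16
body[4] sub  r0, r2, #31 -> r0=0x1a
body[5] sub  r2, r5, #21 -> r2=0x39
epilogue: pop r3=0xf7, sp=0x6f
epilogue: pop r0=0xa5, sp=0x70
prologue pushed ['r0', 'r3'] at ['0x6f', '0x6e']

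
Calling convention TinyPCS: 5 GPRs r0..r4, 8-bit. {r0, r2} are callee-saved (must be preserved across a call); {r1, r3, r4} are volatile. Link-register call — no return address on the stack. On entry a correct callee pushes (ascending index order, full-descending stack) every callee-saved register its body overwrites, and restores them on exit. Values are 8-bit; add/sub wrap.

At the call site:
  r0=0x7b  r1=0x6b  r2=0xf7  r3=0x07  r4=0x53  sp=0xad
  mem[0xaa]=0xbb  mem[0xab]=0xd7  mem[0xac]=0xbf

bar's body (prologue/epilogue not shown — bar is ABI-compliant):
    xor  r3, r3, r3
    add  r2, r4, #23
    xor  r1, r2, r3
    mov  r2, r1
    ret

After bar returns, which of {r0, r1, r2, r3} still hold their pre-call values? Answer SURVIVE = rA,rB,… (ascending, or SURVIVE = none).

prologue: push r2 → mem[0xac]=0xf7, sp=0xac
body[0] xor  r3, r3, r3 → r3=0x00
body[1] add  r2, r4, #23 → r2=0x6a
body[2] xor  r1, r2, r3 → r1=0x6a
body[3] mov  r2, r1 → r2=0x6a
epilogue: pop r2=0xf7, sp=0xad
r0: callee-saved, written=False
r1: caller-saved, written=True
r2: callee-saved, written=True
r3: caller-saved, written=True

SURVIVE = r0,r2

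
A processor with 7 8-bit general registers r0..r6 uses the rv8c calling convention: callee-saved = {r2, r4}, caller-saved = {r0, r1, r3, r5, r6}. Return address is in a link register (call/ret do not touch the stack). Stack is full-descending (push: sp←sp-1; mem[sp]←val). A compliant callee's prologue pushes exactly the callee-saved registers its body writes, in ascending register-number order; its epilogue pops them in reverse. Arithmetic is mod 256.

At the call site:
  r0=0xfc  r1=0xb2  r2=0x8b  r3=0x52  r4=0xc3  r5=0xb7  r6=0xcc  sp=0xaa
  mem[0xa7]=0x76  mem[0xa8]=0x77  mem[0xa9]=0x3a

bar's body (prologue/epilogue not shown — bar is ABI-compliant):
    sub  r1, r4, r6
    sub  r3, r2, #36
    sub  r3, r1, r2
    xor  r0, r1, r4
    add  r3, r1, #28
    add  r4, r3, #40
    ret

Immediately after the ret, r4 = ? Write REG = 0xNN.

REG = 0xc3

prologue: push r4 → mem[0xa9]=0xc3, sp=0xa9
body[0] sub  r1, r4, r6 → r1=0xf7
body[1] sub  r3, r2, #36 → r3=0x67
body[2] sub  r3, r1, r2 → r3=0x6c
body[3] xor  r0, r1, r4 → r0=0x34
body[4] add  r3, r1, #28 → r3=0x13
body[5] add  r4, r3, #40 → r4=0x3b
epilogue: pop r4=0xc3, sp=0xaa
r4 is callee-saved → restored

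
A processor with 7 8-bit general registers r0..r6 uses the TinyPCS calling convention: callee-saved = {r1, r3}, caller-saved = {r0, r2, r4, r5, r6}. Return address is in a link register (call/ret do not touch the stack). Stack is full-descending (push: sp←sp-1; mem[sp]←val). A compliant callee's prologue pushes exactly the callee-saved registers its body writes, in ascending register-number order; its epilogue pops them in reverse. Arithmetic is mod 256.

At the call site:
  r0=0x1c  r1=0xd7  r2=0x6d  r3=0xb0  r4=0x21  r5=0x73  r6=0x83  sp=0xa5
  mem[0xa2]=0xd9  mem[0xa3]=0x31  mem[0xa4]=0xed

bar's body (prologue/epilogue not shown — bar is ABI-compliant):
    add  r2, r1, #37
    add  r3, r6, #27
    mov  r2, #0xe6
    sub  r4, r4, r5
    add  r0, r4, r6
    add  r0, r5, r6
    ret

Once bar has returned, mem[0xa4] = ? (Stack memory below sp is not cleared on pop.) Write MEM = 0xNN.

MEM = 0xb0

prologue: push r3 -> mem[0xa4]=0xb0, sp=0xa4
body[0] add  r2, r1, #37 -> r2=0xfc
body[1] add  r3, r6, #27 -> r3=0x9e
body[2] mov  r2, #0xe6 -> r2=0xe6
body[3] sub  r4, r4, r5 -> r4=0xae
body[4] add  r0, r4, r6 -> r0=0x31
body[5] add  r0, r5, r6 -> r0=0xf6
epilogue: pop r3=0xb0, sp=0xa5
prologue pushed ['r3'] at ['0xa4']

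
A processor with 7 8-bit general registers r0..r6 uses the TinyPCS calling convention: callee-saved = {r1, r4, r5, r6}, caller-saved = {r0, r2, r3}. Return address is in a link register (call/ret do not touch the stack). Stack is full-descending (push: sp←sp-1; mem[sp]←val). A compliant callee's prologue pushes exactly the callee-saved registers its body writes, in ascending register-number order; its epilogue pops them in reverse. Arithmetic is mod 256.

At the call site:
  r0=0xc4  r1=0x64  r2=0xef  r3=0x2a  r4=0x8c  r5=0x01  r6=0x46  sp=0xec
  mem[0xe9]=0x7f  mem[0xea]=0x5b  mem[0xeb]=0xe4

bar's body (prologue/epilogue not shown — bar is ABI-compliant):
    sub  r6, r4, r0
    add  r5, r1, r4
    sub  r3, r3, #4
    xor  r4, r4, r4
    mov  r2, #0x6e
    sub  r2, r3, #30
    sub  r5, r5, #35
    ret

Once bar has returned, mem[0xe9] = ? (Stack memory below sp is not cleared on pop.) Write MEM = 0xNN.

prologue: push r4 → mem[0xeb]=0x8c, sp=0xeb
prologue: push r5 → mem[0xea]=0x01, sp=0xea
prologue: push r6 → mem[0xe9]=0x46, sp=0xe9
body[0] sub  r6, r4, r0 → r6=0xc8
body[1] add  r5, r1, r4 → r5=0xf0
body[2] sub  r3, r3, #4 → r3=0x26
body[3] xor  r4, r4, r4 → r4=0x00
body[4] mov  r2, #0x6e → r2=0x6e
body[5] sub  r2, r3, #30 → r2=0x08
body[6] sub  r5, r5, #35 → r5=0xcd
epilogue: pop r6=0x46, sp=0xea
epilogue: pop r5=0x01, sp=0xeb
epilogue: pop r4=0x8c, sp=0xec
prologue pushed ['r4', 'r5', 'r6'] at ['0xeb', '0xea', '0xe9']

MEM = 0x46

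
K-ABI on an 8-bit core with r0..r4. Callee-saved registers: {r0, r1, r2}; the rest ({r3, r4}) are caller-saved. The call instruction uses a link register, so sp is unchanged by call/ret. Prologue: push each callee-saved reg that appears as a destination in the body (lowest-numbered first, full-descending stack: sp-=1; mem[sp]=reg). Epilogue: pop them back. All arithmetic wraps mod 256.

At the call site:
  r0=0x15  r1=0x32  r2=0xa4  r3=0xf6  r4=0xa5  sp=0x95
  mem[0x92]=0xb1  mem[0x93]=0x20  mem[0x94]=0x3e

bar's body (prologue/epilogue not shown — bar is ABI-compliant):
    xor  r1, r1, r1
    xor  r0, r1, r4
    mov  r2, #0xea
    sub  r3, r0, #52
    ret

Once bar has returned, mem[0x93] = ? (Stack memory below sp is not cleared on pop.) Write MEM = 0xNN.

prologue: push r0 -> mem[0x94]=0x15, sp=0x94
prologue: push r1 -> mem[0x93]=0x32, sp=0x93
prologue: push r2 -> mem[0x92]=0xa4, sp=0x92
body[0] xor  r1, r1, r1 -> r1=0x00
body[1] xor  r0, r1, r4 -> r0=0xa5
body[2] mov  r2, #0xea -> r2=0xea
body[3] sub  r3, r0, #52 -> r3=0x71
epilogue: pop r2=0xa4, sp=0x93
epilogue: pop r1=0x32, sp=0x94
epilogue: pop r0=0x15, sp=0x95
prologue pushed ['r0', 'r1', 'r2'] at ['0x94', '0x93', '0x92']

MEM = 0x32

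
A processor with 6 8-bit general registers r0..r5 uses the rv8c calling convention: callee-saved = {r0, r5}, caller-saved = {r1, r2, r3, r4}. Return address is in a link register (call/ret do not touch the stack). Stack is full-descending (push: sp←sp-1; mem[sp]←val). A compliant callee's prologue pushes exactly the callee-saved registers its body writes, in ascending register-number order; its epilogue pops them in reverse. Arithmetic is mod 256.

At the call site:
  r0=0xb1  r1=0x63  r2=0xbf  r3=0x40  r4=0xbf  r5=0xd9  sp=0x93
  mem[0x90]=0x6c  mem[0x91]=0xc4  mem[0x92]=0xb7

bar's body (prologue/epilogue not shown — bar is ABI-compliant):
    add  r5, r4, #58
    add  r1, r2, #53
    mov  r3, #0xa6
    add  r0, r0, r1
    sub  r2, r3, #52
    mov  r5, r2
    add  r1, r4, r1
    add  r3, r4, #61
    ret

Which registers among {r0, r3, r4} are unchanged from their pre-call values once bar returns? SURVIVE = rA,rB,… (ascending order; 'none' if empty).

prologue: push r0 -> mem[0x92]=0xb1, sp=0x92
prologue: push r5 -> mem[0x91]=0xd9, sp=0x91
body[0] add  r5, r4, #58 -> r5=0xf9
body[1] add  r1, r2, #53 -> r1=0xf4
body[2] mov  r3, #0xa6 -> r3=0xa6
body[3] add  r0, r0, r1 -> r0=0xa5
body[4] sub  r2, r3, #52 -> r2=0x72
body[5] mov  r5, r2 -> r5=0x72
body[6] add  r1, r4, r1 -> r1=0xb3
body[7] add  r3, r4, #61 -> r3=0xfc
epilogue: pop r5=0xd9, sp=0x92
epilogue: pop r0=0xb1, sp=0x93
r0: callee-saved, written=True
r3: caller-saved, written=True
r4: caller-saved, written=False

SURVIVE = r0,r4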